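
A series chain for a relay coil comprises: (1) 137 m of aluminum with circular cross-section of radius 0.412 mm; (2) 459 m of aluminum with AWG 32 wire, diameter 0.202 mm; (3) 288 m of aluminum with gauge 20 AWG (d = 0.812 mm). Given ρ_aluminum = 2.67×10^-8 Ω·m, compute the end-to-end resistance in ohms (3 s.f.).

Seg 1: A = πr² = π(4.1200e-04 m)² = 5.333e-07 m²
R_1 = (2.67×10^-8)(137)/(5.333e-07) = 6.859 Ω
Seg 2: A = π(0.202/2 mm)² = π(1.0100e-04 m)² = 3.205e-08 m²
R_2 = (2.67×10^-8)(459)/(3.205e-08) = 382.4 Ω
Seg 3: A = π(0.812/2 mm)² = π(4.0600e-04 m)² = 5.178e-07 m²
R_3 = (2.67×10^-8)(288)/(5.178e-07) = 14.85 Ω
R_total = R_1 + R_2 + R_3 = 404 Ω

404 Ω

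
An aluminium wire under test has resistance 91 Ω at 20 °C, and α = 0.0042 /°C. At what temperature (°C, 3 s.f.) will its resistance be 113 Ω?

R = R₀(1 + α(T − T₀)) ⇒ T = T₀ + (R/R₀ − 1)/α
T = 20 + (113/91 − 1)/0.0042 = 20 + (0.2418)/0.0042 = 77.6 °C

77.6 °C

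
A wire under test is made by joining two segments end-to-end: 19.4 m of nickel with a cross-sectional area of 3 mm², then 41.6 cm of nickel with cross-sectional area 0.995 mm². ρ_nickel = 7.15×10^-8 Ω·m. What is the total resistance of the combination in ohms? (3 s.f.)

0.492 Ω

Segment 1: A = 3 mm² = 3.000e-06 m²
R₁ = ρL/A = (7.15×10^-8)(19.4)/(3.000e-06) = 0.4624 Ω
Segment 2: A = 0.995 mm² = 9.950e-07 m²
R₂ = (7.15×10^-8)(0.416)/(9.950e-07) = 0.02989 Ω
R = R₁ + R₂ = 0.492 Ω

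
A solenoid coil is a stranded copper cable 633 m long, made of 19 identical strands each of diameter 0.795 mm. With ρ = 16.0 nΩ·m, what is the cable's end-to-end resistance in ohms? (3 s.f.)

1.07 Ω

ρ = 16.0 nΩ·m = 1.60×10^-8 Ω·m
A_strand = π(3.9750e-04 m)² = 4.964e-07 m²
R_strand = ρL/A = (1.60×10^-8)(633)/(4.964e-07) = 20.4 Ω
R_total = R_strand/N = 20.4/19 = 1.07 Ω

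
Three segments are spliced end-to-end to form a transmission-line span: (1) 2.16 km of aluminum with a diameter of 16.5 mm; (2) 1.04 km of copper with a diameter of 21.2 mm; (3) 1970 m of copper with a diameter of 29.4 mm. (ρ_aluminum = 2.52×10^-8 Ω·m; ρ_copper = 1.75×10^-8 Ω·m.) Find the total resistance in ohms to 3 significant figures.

Seg 1: A = π(d/2)² = π(8.2500e-03 m)² = 2.138e-04 m²
R_1 = (2.52×10^-8)(2160)/(2.138e-04) = 0.2546 Ω
Seg 2: A = π(d/2)² = π(1.0600e-02 m)² = 3.530e-04 m²
R_2 = (1.75×10^-8)(1040)/(3.530e-04) = 0.05156 Ω
Seg 3: A = π(d/2)² = π(1.4700e-02 m)² = 6.789e-04 m²
R_3 = (1.75×10^-8)(1970)/(6.789e-04) = 0.05078 Ω
R_total = R_1 + R_2 + R_3 = 0.357 Ω

0.357 Ω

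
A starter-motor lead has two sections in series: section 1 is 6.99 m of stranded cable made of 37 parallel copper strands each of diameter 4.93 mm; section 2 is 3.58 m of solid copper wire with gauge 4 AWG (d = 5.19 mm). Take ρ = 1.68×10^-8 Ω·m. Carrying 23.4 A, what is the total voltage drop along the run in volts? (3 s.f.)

Section 1: A_strand = π(2.4650e-03)² = 1.909e-05 m²; R₁ = ρL/(N·A_s) = (1.68×10^-8)(6.99)/(37×1.909e-05) = 1.663×10^-4 Ω
Section 2: A = π(5.19/2 mm)² = π(2.5950e-03 m)² = 2.116e-05 m²
R₂ = (1.68×10^-8)(3.58)/(2.116e-05) = 0.002843 Ω
R = R₁ + R₂ = 0.003009 Ω
V = IR = 23.4 × 0.003009 = 0.0704 V

0.0704 V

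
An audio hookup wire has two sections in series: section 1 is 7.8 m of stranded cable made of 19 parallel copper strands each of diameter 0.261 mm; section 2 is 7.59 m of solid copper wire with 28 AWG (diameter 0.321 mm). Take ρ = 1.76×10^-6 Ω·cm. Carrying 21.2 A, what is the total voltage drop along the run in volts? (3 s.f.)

ρ = 1.76×10^-6 Ω·cm = 1.76×10^-8 Ω·m
Section 1: A_strand = π(1.3050e-04)² = 5.350e-08 m²; R₁ = ρL/(N·A_s) = (1.76×10^-8)(7.8)/(19×5.350e-08) = 0.135 Ω
Section 2: A = π(0.321/2 mm)² = π(1.6050e-04 m)² = 8.093e-08 m²
R₂ = (1.76×10^-8)(7.59)/(8.093e-08) = 1.651 Ω
R = R₁ + R₂ = 1.786 Ω
V = IR = 21.2 × 1.786 = 37.9 V

37.9 V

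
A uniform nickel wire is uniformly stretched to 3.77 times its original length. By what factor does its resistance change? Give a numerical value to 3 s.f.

14.2

Volume constant ⇒ A' = A/k with k = 3.77. R' = ρ(kL)/(A/k) = k²R.
Factor = 14.2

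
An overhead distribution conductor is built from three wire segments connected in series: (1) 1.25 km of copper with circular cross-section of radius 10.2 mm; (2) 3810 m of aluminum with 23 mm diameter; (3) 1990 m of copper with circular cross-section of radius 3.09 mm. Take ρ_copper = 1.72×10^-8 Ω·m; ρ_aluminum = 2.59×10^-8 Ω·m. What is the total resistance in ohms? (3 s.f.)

Seg 1: A = πr² = π(1.0200e-02 m)² = 3.269e-04 m²
R_1 = (1.72×10^-8)(1250)/(3.269e-04) = 0.06578 Ω
Seg 2: A = π(d/2)² = π(1.1500e-02 m)² = 4.155e-04 m²
R_2 = (2.59×10^-8)(3810)/(4.155e-04) = 0.2375 Ω
Seg 3: A = πr² = π(3.0900e-03 m)² = 3.000e-05 m²
R_3 = (1.72×10^-8)(1990)/(3.000e-05) = 1.141 Ω
R_total = R_1 + R_2 + R_3 = 1.44 Ω

1.44 Ω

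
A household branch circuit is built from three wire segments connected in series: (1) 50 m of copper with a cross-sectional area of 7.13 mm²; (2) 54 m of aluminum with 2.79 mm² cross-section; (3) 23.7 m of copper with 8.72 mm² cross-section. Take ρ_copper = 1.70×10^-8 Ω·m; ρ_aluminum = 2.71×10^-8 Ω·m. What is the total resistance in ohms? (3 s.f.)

Seg 1: A = 7.13 mm² = 7.130e-06 m²
R_1 = (1.70×10^-8)(50)/(7.130e-06) = 0.1192 Ω
Seg 2: A = 2.79 mm² = 2.790e-06 m²
R_2 = (2.71×10^-8)(54)/(2.790e-06) = 0.5245 Ω
Seg 3: A = 8.72 mm² = 8.720e-06 m²
R_3 = (1.70×10^-8)(23.7)/(8.720e-06) = 0.0462 Ω
R_total = R_1 + R_2 + R_3 = 0.690 Ω

0.690 Ω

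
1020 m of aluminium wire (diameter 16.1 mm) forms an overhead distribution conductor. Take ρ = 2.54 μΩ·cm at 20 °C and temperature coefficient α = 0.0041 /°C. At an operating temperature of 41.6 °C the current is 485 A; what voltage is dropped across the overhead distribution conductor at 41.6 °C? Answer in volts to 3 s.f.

ρ = 2.54 μΩ·cm = 2.54×10^-8 Ω·m
A = π(d/2)² = π(8.0500e-03 m)² = 2.036e-04 m²
R₍20₎ = ρL/A = (2.54×10^-8)(1020)/(2.036e-04) = 0.1273 Ω
R₍41.6₎ = R₍20₎(1 + αΔT) = 0.1273 × (1 + 0.0041×21.6) = 0.1385 Ω
V = IR = 485 × 0.1385 = 67.2 V

67.2 V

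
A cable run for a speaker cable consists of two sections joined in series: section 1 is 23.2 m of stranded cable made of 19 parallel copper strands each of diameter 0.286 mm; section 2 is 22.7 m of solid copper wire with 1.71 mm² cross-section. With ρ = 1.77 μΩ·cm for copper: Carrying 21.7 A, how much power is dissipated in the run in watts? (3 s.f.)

269 W

ρ = 1.77 μΩ·cm = 1.77×10^-8 Ω·m
Section 1: A_strand = π(1.4300e-04)² = 6.424e-08 m²; R₁ = ρL/(N·A_s) = (1.77×10^-8)(23.2)/(19×6.424e-08) = 0.3364 Ω
Section 2: A = 1.71 mm² = 1.710e-06 m²
R₂ = (1.77×10^-8)(22.7)/(1.710e-06) = 0.235 Ω
R = R₁ + R₂ = 0.5714 Ω
P = I²R = (21.7)² × 0.5714 = 269 W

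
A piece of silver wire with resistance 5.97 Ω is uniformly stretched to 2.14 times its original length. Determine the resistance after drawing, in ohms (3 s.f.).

27.3 Ω

Volume constant ⇒ A' = A/k with k = 2.14. R' = ρ(kL)/(A/k) = k²R.
R' = 4.58 × 5.97 = 27.3 Ω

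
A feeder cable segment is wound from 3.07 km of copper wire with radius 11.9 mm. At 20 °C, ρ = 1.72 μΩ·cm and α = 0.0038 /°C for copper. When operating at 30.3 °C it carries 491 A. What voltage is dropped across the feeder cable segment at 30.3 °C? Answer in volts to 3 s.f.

60.6 V

ρ = 1.72 μΩ·cm = 1.72×10^-8 Ω·m
A = πr² = π(1.1900e-02 m)² = 4.449e-04 m²
R₍20₎ = ρL/A = (1.72×10^-8)(3070)/(4.449e-04) = 0.1187 Ω
R₍30.3₎ = R₍20₎(1 + αΔT) = 0.1187 × (1 + 0.0038×10.3) = 0.1233 Ω
V = IR = 491 × 0.1233 = 60.6 V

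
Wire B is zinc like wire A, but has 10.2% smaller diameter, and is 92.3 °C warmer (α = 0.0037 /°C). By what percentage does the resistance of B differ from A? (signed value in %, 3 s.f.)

R ∝ ρL/d² with ρ ∝ (1+αΔT), so R_B/R_A = (1 − 10.2/100)⁻² × (1 + 0.0037×92.3)
= 1.24 × 1.341 = 1.664
(R_B − R_A)/R_A = 1.664 − 1 = 66.4%

66.4%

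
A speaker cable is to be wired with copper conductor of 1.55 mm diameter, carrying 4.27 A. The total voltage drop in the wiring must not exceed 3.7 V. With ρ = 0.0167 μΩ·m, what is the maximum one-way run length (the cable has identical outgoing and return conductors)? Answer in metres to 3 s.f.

ρ = 0.0167 μΩ·m = 1.67×10^-8 Ω·m
A = π(d/2)² = π(7.7500e-04 m)² = 1.887e-06 m²
L_max = V_max·A/(2·ρI) = (3.7)(1.887e-06)/(2×1.67×10^-8×4.27) = 49.0 m

49.0 m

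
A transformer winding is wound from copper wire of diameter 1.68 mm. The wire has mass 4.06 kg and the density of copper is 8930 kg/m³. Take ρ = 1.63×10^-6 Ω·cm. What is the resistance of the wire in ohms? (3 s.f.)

ρ = 1.63×10^-6 Ω·cm = 1.63×10^-8 Ω·m
A = π(d/2)² = π(8.4000e-04 m)² = 2.2167e-06 m²
L = m/(density·A) = 4.06/(8930×2.2167e-06) = 205.1 m
R = ρL/A = (1.63×10^-8)(205.1)/(2.2167e-06) = 1.51 Ω

1.51 Ω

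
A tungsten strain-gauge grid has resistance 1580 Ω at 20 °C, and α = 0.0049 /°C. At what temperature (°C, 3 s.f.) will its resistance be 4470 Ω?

393 °C

R = R₀(1 + α(T − T₀)) ⇒ T = T₀ + (R/R₀ − 1)/α
T = 20 + (4470/1580 − 1)/0.0049 = 20 + (1.829)/0.0049 = 393 °C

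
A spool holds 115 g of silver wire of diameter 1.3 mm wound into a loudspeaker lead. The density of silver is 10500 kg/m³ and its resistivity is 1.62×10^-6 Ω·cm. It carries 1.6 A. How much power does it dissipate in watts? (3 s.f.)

ρ = 1.62×10^-6 Ω·cm = 1.62×10^-8 Ω·m
A = π(d/2)² = π(6.5000e-04 m)² = 1.3273e-06 m²
L = m/(density·A) = 0.115/(10500×1.3273e-06) = 8.251 m
R = ρL/A = (1.62×10^-8)(8.251)/(1.3273e-06) = 0.1007 Ω
P = I²R = (1.6)² × 0.1007 = 0.258 W

0.258 W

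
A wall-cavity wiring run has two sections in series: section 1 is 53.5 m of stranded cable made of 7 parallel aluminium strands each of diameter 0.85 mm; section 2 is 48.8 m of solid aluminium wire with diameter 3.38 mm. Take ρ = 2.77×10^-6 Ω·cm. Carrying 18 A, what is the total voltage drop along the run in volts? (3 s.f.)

ρ = 2.77×10^-6 Ω·cm = 2.77×10^-8 Ω·m
Section 1: A_strand = π(4.2500e-04)² = 5.675e-07 m²; R₁ = ρL/(N·A_s) = (2.77×10^-8)(53.5)/(7×5.675e-07) = 0.3731 Ω
Section 2: A = π(d/2)² = π(1.6900e-03 m)² = 8.973e-06 m²
R₂ = (2.77×10^-8)(48.8)/(8.973e-06) = 0.1507 Ω
R = R₁ + R₂ = 0.5237 Ω
V = IR = 18 × 0.5237 = 9.43 V

9.43 V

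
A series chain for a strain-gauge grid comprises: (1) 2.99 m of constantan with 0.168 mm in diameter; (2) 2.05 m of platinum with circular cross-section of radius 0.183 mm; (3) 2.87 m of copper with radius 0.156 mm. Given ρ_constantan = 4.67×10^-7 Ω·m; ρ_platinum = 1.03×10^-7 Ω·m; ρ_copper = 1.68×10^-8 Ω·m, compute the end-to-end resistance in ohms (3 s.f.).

Seg 1: A = π(d/2)² = π(8.4000e-05 m)² = 2.217e-08 m²
R_1 = (4.67×10^-7)(2.99)/(2.217e-08) = 62.99 Ω
Seg 2: A = πr² = π(1.8300e-04 m)² = 1.052e-07 m²
R_2 = (1.03×10^-7)(2.05)/(1.052e-07) = 2.007 Ω
Seg 3: A = πr² = π(1.5600e-04 m)² = 7.645e-08 m²
R_3 = (1.68×10^-8)(2.87)/(7.645e-08) = 0.6307 Ω
R_total = R_1 + R_2 + R_3 = 65.6 Ω

65.6 Ω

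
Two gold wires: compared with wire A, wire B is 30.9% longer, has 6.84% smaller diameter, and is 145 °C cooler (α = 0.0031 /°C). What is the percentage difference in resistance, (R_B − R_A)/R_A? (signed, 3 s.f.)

R ∝ ρL/d² with ρ ∝ (1+αΔT), so R_B/R_A = (1 + 30.9/100) × (1 − 6.84/100)⁻² × (1 − 0.0031×145)
= 1.309 × 1.152 × 0.5505 = 0.8303
(R_B − R_A)/R_A = 0.8303 − 1 = -17.0%

-17.0%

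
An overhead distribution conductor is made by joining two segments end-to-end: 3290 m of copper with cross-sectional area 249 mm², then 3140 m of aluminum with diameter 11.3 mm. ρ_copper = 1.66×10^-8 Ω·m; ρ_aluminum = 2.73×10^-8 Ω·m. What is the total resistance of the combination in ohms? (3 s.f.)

Segment 1: A = 249 mm² = 2.490e-04 m²
R₁ = ρL/A = (1.66×10^-8)(3290)/(2.490e-04) = 0.2193 Ω
Segment 2: A = π(d/2)² = π(5.6500e-03 m)² = 1.003e-04 m²
R₂ = (2.73×10^-8)(3140)/(1.003e-04) = 0.8548 Ω
R = R₁ + R₂ = 1.07 Ω

1.07 Ω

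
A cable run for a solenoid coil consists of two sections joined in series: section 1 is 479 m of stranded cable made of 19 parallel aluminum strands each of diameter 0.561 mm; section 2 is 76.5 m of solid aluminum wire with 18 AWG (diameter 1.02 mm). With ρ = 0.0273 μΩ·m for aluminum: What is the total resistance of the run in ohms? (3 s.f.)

5.34 Ω

ρ = 0.0273 μΩ·m = 2.73×10^-8 Ω·m
Section 1: A_strand = π(2.8050e-04)² = 2.472e-07 m²; R₁ = ρL/(N·A_s) = (2.73×10^-8)(479)/(19×2.472e-07) = 2.784 Ω
Section 2: A = π(1.02/2 mm)² = π(5.1000e-04 m)² = 8.171e-07 m²
R₂ = (2.73×10^-8)(76.5)/(8.171e-07) = 2.556 Ω
R = R₁ + R₂ = 5.34 Ω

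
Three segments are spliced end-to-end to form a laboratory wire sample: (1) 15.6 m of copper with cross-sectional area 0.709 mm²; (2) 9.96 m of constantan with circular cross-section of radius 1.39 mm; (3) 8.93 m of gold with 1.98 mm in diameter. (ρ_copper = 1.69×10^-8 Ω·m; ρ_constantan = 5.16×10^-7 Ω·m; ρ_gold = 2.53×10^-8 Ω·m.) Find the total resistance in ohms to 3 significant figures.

Seg 1: A = 0.709 mm² = 7.090e-07 m²
R_1 = (1.69×10^-8)(15.6)/(7.090e-07) = 0.3718 Ω
Seg 2: A = πr² = π(1.3900e-03 m)² = 6.070e-06 m²
R_2 = (5.16×10^-7)(9.96)/(6.070e-06) = 0.8467 Ω
Seg 3: A = π(d/2)² = π(9.9000e-04 m)² = 3.079e-06 m²
R_3 = (2.53×10^-8)(8.93)/(3.079e-06) = 0.07338 Ω
R_total = R_1 + R_2 + R_3 = 1.29 Ω

1.29 Ω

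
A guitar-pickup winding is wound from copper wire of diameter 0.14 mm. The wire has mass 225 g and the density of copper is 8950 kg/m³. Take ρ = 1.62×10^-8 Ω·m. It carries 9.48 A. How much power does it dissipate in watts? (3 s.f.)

A = π(d/2)² = π(7.0000e-05 m)² = 1.5394e-08 m²
L = m/(density·A) = 0.225/(8950×1.5394e-08) = 1633 m
R = ρL/A = (1.62×10^-8)(1633)/(1.5394e-08) = 1719 Ω
P = I²R = (9.48)² × 1719 = 1.54×10^5 W

1.54×10^5 W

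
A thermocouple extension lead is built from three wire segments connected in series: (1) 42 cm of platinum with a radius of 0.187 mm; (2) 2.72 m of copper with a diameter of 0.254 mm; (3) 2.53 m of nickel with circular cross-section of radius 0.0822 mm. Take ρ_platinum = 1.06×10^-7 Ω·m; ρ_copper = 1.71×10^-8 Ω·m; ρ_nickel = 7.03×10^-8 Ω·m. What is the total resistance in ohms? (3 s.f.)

9.70 Ω

Seg 1: A = πr² = π(1.8700e-04 m)² = 1.099e-07 m²
R_1 = (1.06×10^-7)(0.42)/(1.099e-07) = 0.4052 Ω
Seg 2: A = π(d/2)² = π(1.2700e-04 m)² = 5.067e-08 m²
R_2 = (1.71×10^-8)(2.72)/(5.067e-08) = 0.9179 Ω
Seg 3: A = πr² = π(8.2200e-05 m)² = 2.123e-08 m²
R_3 = (7.03×10^-8)(2.53)/(2.123e-08) = 8.379 Ω
R_total = R_1 + R_2 + R_3 = 9.70 Ω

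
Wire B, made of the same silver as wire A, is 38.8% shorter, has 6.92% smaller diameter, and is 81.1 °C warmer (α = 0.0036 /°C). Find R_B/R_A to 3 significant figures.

0.913

R ∝ ρL/d² with ρ ∝ (1+αΔT), so R_B/R_A = (1 − 38.8/100) × (1 − 6.92/100)⁻² × (1 + 0.0036×81.1)
= 0.612 × 1.154 × 1.292 = 0.913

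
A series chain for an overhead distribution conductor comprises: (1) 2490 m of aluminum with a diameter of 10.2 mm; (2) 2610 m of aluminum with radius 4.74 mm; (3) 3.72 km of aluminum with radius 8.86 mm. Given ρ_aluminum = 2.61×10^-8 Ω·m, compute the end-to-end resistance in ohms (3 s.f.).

2.15 Ω

Seg 1: A = π(d/2)² = π(5.1000e-03 m)² = 8.171e-05 m²
R_1 = (2.61×10^-8)(2490)/(8.171e-05) = 0.7953 Ω
Seg 2: A = πr² = π(4.7400e-03 m)² = 7.058e-05 m²
R_2 = (2.61×10^-8)(2610)/(7.058e-05) = 0.9651 Ω
Seg 3: A = πr² = π(8.8600e-03 m)² = 2.466e-04 m²
R_3 = (2.61×10^-8)(3720)/(2.466e-04) = 0.3937 Ω
R_total = R_1 + R_2 + R_3 = 2.15 Ω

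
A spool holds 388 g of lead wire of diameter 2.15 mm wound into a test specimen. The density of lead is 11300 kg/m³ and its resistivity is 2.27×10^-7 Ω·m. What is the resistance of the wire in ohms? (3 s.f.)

A = π(d/2)² = π(1.0750e-03 m)² = 3.6305e-06 m²
L = m/(density·A) = 0.388/(11300×3.6305e-06) = 9.458 m
R = ρL/A = (2.27×10^-7)(9.458)/(3.6305e-06) = 0.591 Ω

0.591 Ω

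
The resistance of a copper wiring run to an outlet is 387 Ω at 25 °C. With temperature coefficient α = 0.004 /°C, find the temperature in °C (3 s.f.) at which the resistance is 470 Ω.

R = R₀(1 + α(T − T₀)) ⇒ T = T₀ + (R/R₀ − 1)/α
T = 25 + (470/387 − 1)/0.004 = 25 + (0.2145)/0.004 = 78.6 °C

78.6 °C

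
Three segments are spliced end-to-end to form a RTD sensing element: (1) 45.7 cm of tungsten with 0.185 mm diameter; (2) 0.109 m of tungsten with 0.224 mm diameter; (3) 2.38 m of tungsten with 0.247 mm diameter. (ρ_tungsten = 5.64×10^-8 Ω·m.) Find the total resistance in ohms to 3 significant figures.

3.92 Ω

Seg 1: A = π(d/2)² = π(9.2500e-05 m)² = 2.688e-08 m²
R_1 = (5.64×10^-8)(0.457)/(2.688e-08) = 0.9589 Ω
Seg 2: A = π(d/2)² = π(1.1200e-04 m)² = 3.941e-08 m²
R_2 = (5.64×10^-8)(0.109)/(3.941e-08) = 0.156 Ω
Seg 3: A = π(d/2)² = π(1.2350e-04 m)² = 4.792e-08 m²
R_3 = (5.64×10^-8)(2.38)/(4.792e-08) = 2.801 Ω
R_total = R_1 + R_2 + R_3 = 3.92 Ω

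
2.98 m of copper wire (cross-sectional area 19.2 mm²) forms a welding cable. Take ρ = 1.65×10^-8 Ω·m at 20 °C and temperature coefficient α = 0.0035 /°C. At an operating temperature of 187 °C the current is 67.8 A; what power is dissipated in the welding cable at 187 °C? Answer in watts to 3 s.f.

A = 19.2 mm² = 1.920e-05 m²
R₍20₎ = ρL/A = (1.65×10^-8)(2.98)/(1.920e-05) = 0.002561 Ω
R₍187₎ = R₍20₎(1 + αΔT) = 0.002561 × (1 + 0.0035×167) = 0.004058 Ω
P = I²R = (67.8)² × 0.004058 = 18.7 W

18.7 W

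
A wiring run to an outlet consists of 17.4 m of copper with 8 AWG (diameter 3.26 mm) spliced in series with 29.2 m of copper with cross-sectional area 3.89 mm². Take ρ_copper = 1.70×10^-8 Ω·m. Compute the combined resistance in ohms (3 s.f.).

0.163 Ω

Segment 1: A = π(3.26/2 mm)² = π(1.6300e-03 m)² = 8.347e-06 m²
R₁ = ρL/A = (1.70×10^-8)(17.4)/(8.347e-06) = 0.03544 Ω
Segment 2: A = 3.89 mm² = 3.890e-06 m²
R₂ = (1.70×10^-8)(29.2)/(3.890e-06) = 0.1276 Ω
R = R₁ + R₂ = 0.163 Ω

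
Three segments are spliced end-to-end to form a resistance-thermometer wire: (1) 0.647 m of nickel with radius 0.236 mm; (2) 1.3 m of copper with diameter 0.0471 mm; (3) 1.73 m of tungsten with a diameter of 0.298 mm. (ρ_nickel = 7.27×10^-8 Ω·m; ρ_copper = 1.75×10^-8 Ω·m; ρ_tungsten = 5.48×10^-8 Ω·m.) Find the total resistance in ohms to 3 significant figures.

14.7 Ω

Seg 1: A = πr² = π(2.3600e-04 m)² = 1.750e-07 m²
R_1 = (7.27×10^-8)(0.647)/(1.750e-07) = 0.2688 Ω
Seg 2: A = π(d/2)² = π(2.3550e-05 m)² = 1.742e-09 m²
R_2 = (1.75×10^-8)(1.3)/(1.742e-09) = 13.06 Ω
Seg 3: A = π(d/2)² = π(1.4900e-04 m)² = 6.975e-08 m²
R_3 = (5.48×10^-8)(1.73)/(6.975e-08) = 1.359 Ω
R_total = R_1 + R_2 + R_3 = 14.7 Ω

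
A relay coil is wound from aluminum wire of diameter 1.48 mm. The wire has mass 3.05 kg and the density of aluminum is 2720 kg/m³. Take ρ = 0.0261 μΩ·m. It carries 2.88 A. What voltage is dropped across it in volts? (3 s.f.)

28.5 V

ρ = 0.0261 μΩ·m = 2.61×10^-8 Ω·m
A = π(d/2)² = π(7.4000e-04 m)² = 1.7203e-06 m²
L = m/(density·A) = 3.05/(2720×1.7203e-06) = 651.8 m
R = ρL/A = (2.61×10^-8)(651.8)/(1.7203e-06) = 9.889 Ω
V = IR = 2.88 × 9.889 = 28.5 V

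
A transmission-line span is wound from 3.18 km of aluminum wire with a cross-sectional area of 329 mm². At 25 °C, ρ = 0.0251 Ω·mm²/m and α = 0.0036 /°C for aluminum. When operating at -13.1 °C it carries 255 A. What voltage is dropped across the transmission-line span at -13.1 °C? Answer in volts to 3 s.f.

53.4 V

ρ = 0.0251 Ω·mm²/m = 2.51×10^-8 Ω·m
A = 329 mm² = 3.290e-04 m²
R₍25₎ = ρL/A = (2.51×10^-8)(3180)/(3.290e-04) = 0.2426 Ω
R₍-13.1₎ = R₍25₎(1 + αΔT) = 0.2426 × (1 + 0.0036×-38.1) = 0.2093 Ω
V = IR = 255 × 0.2093 = 53.4 V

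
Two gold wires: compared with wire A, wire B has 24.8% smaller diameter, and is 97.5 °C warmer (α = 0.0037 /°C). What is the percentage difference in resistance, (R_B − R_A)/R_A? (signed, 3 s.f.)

R ∝ ρL/d² with ρ ∝ (1+αΔT), so R_B/R_A = (1 − 24.8/100)⁻² × (1 + 0.0037×97.5)
= 1.768 × 1.361 = 2.406
(R_B − R_A)/R_A = 2.406 − 1 = 141%

141%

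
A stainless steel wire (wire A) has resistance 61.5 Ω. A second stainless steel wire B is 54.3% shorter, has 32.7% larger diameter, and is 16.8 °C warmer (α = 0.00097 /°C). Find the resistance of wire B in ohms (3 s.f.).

R ∝ ρL/d² with ρ ∝ (1+αΔT), so R_B/R_A = (1 − 54.3/100) × (1 + 32.7/100)⁻² × (1 + 0.00097×16.8)
= 0.457 × 0.5679 × 1.016 = 0.2637
R_B = 0.2637 × 61.5 = 16.2 Ω

16.2 Ω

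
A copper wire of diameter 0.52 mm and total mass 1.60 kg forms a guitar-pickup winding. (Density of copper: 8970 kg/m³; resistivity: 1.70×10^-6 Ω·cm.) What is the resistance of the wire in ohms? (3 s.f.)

ρ = 1.70×10^-6 Ω·cm = 1.70×10^-8 Ω·m
A = π(d/2)² = π(2.6000e-04 m)² = 2.1237e-07 m²
L = m/(density·A) = 1.6/(8970×2.1237e-07) = 839.9 m
R = ρL/A = (1.70×10^-8)(839.9)/(2.1237e-07) = 67.2 Ω

67.2 Ω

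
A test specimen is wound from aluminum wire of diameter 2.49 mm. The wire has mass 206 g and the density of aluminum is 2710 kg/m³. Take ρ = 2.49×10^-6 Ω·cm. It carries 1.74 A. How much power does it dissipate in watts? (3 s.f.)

ρ = 2.49×10^-6 Ω·cm = 2.49×10^-8 Ω·m
A = π(d/2)² = π(1.2450e-03 m)² = 4.8695e-06 m²
L = m/(density·A) = 0.206/(2710×4.8695e-06) = 15.61 m
R = ρL/A = (2.49×10^-8)(15.61)/(4.8695e-06) = 0.07982 Ω
P = I²R = (1.74)² × 0.07982 = 0.242 W

0.242 W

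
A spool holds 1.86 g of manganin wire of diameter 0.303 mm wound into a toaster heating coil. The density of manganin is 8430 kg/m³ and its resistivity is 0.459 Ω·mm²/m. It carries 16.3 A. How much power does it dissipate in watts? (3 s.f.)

5180 W

ρ = 0.459 Ω·mm²/m = 4.59×10^-7 Ω·m
A = π(d/2)² = π(1.5150e-04 m)² = 7.2107e-08 m²
L = m/(density·A) = 0.00186/(8430×7.2107e-08) = 3.06 m
R = ρL/A = (4.59×10^-7)(3.06)/(7.2107e-08) = 19.48 Ω
P = I²R = (16.3)² × 19.48 = 5180 W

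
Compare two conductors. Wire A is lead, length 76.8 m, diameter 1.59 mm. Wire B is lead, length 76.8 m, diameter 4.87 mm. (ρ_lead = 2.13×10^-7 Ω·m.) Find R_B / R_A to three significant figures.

0.107

R ∝ ρL/d², so R_B/R_A = (d_A/d_B)²
= (1.59/4.87)² = 0.107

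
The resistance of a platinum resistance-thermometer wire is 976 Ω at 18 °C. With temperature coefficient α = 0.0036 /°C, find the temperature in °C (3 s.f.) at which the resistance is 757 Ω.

-44.3 °C

R = R₀(1 + α(T − T₀)) ⇒ T = T₀ + (R/R₀ − 1)/α
T = 18 + (757/976 − 1)/0.0036 = 18 + (-0.2244)/0.0036 = -44.3 °C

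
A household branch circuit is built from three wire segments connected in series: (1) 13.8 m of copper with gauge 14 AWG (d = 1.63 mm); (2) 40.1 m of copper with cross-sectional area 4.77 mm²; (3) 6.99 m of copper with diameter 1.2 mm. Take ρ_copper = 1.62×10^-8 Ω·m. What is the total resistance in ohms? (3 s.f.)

0.343 Ω

Seg 1: A = π(1.63/2 mm)² = π(8.1500e-04 m)² = 2.087e-06 m²
R_1 = (1.62×10^-8)(13.8)/(2.087e-06) = 0.1071 Ω
Seg 2: A = 4.77 mm² = 4.770e-06 m²
R_2 = (1.62×10^-8)(40.1)/(4.770e-06) = 0.1362 Ω
Seg 3: A = π(d/2)² = π(6.0000e-04 m)² = 1.131e-06 m²
R_3 = (1.62×10^-8)(6.99)/(1.131e-06) = 0.1001 Ω
R_total = R_1 + R_2 + R_3 = 0.343 Ω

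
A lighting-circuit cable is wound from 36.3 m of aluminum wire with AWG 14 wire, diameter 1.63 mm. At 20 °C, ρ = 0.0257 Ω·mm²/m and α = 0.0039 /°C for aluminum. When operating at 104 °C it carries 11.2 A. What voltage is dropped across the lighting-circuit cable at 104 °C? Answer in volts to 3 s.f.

6.65 V

ρ = 0.0257 Ω·mm²/m = 2.57×10^-8 Ω·m
A = π(1.63/2 mm)² = π(8.1500e-04 m)² = 2.087e-06 m²
R₍20₎ = ρL/A = (2.57×10^-8)(36.3)/(2.087e-06) = 0.4471 Ω
R₍104₎ = R₍20₎(1 + αΔT) = 0.4471 × (1 + 0.0039×84) = 0.5935 Ω
V = IR = 11.2 × 0.5935 = 6.65 V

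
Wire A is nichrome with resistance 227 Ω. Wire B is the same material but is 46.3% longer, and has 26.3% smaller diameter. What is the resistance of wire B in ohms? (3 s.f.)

611 Ω

R ∝ L/d², so R_B/R_A = (1 + 46.3/100) × (1 − 26.3/100)⁻²
= 1.463 × 1.841 = 2.693
R_B = 2.693 × 227 = 611 Ω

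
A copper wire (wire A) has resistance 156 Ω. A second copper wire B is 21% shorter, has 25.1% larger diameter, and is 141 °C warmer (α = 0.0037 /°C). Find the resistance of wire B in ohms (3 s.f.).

R ∝ ρL/d² with ρ ∝ (1+αΔT), so R_B/R_A = (1 − 21/100) × (1 + 25.1/100)⁻² × (1 + 0.0037×141)
= 0.79 × 0.639 × 1.522 = 0.7681
R_B = 0.7681 × 156 = 120 Ω

120 Ω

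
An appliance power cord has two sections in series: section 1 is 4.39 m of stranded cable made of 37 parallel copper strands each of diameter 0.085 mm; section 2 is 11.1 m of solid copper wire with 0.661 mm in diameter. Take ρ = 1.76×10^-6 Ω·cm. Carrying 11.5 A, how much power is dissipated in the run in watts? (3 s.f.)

ρ = 1.76×10^-6 Ω·cm = 1.76×10^-8 Ω·m
Section 1: A_strand = π(4.2500e-05)² = 5.675e-09 m²; R₁ = ρL/(N·A_s) = (1.76×10^-8)(4.39)/(37×5.675e-09) = 0.368 Ω
Section 2: A = π(d/2)² = π(3.3050e-04 m)² = 3.432e-07 m²
R₂ = (1.76×10^-8)(11.1)/(3.432e-07) = 0.5693 Ω
R = R₁ + R₂ = 0.9373 Ω
P = I²R = (11.5)² × 0.9373 = 124 W

124 W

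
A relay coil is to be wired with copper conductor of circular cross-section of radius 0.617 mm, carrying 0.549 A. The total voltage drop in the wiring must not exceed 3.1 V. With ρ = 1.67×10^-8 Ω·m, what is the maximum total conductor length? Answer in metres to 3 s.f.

404 m

A = πr² = π(6.1700e-04 m)² = 1.196e-06 m²
L_max = V_max·A/(1·ρI) = (3.1)(1.196e-06)/(1.67×10^-8×0.549) = 404 m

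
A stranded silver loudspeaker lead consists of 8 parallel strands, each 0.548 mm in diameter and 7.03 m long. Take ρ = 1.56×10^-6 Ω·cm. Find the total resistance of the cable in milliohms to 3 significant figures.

ρ = 1.56×10^-6 Ω·cm = 1.56×10^-8 Ω·m
A_strand = π(2.7400e-04 m)² = 2.359e-07 m²
R_strand = ρL/A = (1.56×10^-8)(7.03)/(2.359e-07) = 0.465 Ω
R_total = R_strand/N = 0.465/8 = 58.1 mΩ

58.1 mΩ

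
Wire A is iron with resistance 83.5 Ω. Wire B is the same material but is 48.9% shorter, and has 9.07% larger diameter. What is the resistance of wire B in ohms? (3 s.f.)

35.9 Ω

R ∝ L/d², so R_B/R_A = (1 − 48.9/100) × (1 + 9.07/100)⁻²
= 0.511 × 0.8406 = 0.4295
R_B = 0.4295 × 83.5 = 35.9 Ω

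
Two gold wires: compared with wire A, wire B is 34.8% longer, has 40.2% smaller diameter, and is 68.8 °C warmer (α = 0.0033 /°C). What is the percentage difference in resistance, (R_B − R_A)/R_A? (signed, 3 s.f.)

363%

R ∝ ρL/d² with ρ ∝ (1+αΔT), so R_B/R_A = (1 + 34.8/100) × (1 − 40.2/100)⁻² × (1 + 0.0033×68.8)
= 1.348 × 2.796 × 1.227 = 4.625
(R_B − R_A)/R_A = 4.625 − 1 = 363%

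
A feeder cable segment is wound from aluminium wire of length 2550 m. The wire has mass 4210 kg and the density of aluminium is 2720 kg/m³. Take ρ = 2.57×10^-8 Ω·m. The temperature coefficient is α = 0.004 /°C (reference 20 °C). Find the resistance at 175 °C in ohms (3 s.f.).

0.175 Ω

A = m/(density·L) = 4210/(2720×2550) = 6.0698e-04 m²
R = ρL/A = (2.57×10^-8)(2550)/(6.0698e-04) = 0.108 Ω
R(175 °C) = 0.108 × (1 + 0.004×155) = 0.175 Ω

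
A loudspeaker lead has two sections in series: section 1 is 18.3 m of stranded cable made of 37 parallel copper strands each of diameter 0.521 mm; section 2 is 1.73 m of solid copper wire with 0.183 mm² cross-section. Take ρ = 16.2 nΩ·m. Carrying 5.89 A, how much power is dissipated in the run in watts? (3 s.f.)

ρ = 16.2 nΩ·m = 1.62×10^-8 Ω·m
Section 1: A_strand = π(2.6050e-04)² = 2.132e-07 m²; R₁ = ρL/(N·A_s) = (1.62×10^-8)(18.3)/(37×2.132e-07) = 0.03758 Ω
Section 2: A = 0.183 mm² = 1.830e-07 m²
R₂ = (1.62×10^-8)(1.73)/(1.830e-07) = 0.1531 Ω
R = R₁ + R₂ = 0.1907 Ω
P = I²R = (5.89)² × 0.1907 = 6.62 W

6.62 W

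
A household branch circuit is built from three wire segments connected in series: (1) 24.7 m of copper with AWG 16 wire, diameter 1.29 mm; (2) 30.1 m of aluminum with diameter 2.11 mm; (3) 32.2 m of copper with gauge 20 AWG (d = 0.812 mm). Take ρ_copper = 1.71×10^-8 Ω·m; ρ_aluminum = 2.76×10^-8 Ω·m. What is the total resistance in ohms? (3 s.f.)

Seg 1: A = π(1.29/2 mm)² = π(6.4500e-04 m)² = 1.307e-06 m²
R_1 = (1.71×10^-8)(24.7)/(1.307e-06) = 0.3232 Ω
Seg 2: A = π(d/2)² = π(1.0550e-03 m)² = 3.497e-06 m²
R_2 = (2.76×10^-8)(30.1)/(3.497e-06) = 0.2376 Ω
Seg 3: A = π(0.812/2 mm)² = π(4.0600e-04 m)² = 5.178e-07 m²
R_3 = (1.71×10^-8)(32.2)/(5.178e-07) = 1.063 Ω
R_total = R_1 + R_2 + R_3 = 1.62 Ω

1.62 Ω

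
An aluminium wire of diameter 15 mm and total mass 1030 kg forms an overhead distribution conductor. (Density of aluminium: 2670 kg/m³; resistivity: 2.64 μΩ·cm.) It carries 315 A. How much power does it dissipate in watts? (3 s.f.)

ρ = 2.64 μΩ·cm = 2.64×10^-8 Ω·m
A = π(d/2)² = π(7.5000e-03 m)² = 1.7671e-04 m²
L = m/(density·A) = 1030/(2670×1.7671e-04) = 2183 m
R = ρL/A = (2.64×10^-8)(2183)/(1.7671e-04) = 0.3261 Ω
P = I²R = (315)² × 0.3261 = 32400 W

32400 W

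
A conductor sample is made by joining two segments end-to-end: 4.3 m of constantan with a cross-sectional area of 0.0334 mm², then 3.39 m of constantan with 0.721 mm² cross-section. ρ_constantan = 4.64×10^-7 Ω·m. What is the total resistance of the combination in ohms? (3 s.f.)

61.9 Ω

Segment 1: A = 0.0334 mm² = 3.340e-08 m²
R₁ = ρL/A = (4.64×10^-7)(4.3)/(3.340e-08) = 59.74 Ω
Segment 2: A = 0.721 mm² = 7.210e-07 m²
R₂ = (4.64×10^-7)(3.39)/(7.210e-07) = 2.182 Ω
R = R₁ + R₂ = 61.9 Ω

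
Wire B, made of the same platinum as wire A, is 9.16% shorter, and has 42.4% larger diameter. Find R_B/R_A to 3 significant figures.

0.448

R ∝ L/d², so R_B/R_A = (1 − 9.16/100) × (1 + 42.4/100)⁻²
= 0.9084 × 0.4931 = 0.448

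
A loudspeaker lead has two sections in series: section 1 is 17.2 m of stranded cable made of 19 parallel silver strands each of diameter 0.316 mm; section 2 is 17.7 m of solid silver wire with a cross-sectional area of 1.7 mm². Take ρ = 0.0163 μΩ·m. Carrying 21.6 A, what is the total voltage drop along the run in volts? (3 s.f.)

7.73 V

ρ = 0.0163 μΩ·m = 1.63×10^-8 Ω·m
Section 1: A_strand = π(1.5800e-04)² = 7.843e-08 m²; R₁ = ρL/(N·A_s) = (1.63×10^-8)(17.2)/(19×7.843e-08) = 0.1881 Ω
Section 2: A = 1.7 mm² = 1.700e-06 m²
R₂ = (1.63×10^-8)(17.7)/(1.700e-06) = 0.1697 Ω
R = R₁ + R₂ = 0.3579 Ω
V = IR = 21.6 × 0.3579 = 7.73 V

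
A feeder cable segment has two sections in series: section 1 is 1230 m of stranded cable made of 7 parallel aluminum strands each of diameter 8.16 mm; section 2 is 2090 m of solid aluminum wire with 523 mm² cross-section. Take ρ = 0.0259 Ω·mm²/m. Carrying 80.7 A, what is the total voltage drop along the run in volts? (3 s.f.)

15.4 V

ρ = 0.0259 Ω·mm²/m = 2.59×10^-8 Ω·m
Section 1: A_strand = π(4.0800e-03)² = 5.230e-05 m²; R₁ = ρL/(N·A_s) = (2.59×10^-8)(1230)/(7×5.230e-05) = 0.08702 Ω
Section 2: A = 523 mm² = 5.230e-04 m²
R₂ = (2.59×10^-8)(2090)/(5.230e-04) = 0.1035 Ω
R = R₁ + R₂ = 0.1905 Ω
V = IR = 80.7 × 0.1905 = 15.4 V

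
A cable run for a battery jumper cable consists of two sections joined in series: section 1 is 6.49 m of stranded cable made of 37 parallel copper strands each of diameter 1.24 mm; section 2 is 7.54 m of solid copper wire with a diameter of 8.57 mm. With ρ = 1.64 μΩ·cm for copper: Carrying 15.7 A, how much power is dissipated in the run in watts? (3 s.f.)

ρ = 1.64 μΩ·cm = 1.64×10^-8 Ω·m
Section 1: A_strand = π(6.2000e-04)² = 1.208e-06 m²; R₁ = ρL/(N·A_s) = (1.64×10^-8)(6.49)/(37×1.208e-06) = 0.002382 Ω
Section 2: A = π(d/2)² = π(4.2850e-03 m)² = 5.768e-05 m²
R₂ = (1.64×10^-8)(7.54)/(5.768e-05) = 0.002144 Ω
R = R₁ + R₂ = 0.004526 Ω
P = I²R = (15.7)² × 0.004526 = 1.12 W

1.12 W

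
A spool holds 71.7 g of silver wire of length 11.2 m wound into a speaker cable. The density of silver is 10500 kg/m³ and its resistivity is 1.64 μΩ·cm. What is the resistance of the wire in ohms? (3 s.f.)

ρ = 1.64 μΩ·cm = 1.64×10^-8 Ω·m
A = m/(density·L) = 0.0717/(10500×11.2) = 6.0969e-07 m²
R = ρL/A = (1.64×10^-8)(11.2)/(6.0969e-07) = 0.301 Ω

0.301 Ω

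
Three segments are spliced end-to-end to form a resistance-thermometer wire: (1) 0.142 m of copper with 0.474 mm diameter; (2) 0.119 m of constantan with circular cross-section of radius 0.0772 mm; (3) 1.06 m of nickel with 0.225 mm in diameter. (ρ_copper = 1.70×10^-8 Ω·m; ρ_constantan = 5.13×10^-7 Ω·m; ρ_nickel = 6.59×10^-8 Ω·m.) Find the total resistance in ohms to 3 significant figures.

Seg 1: A = π(d/2)² = π(2.3700e-04 m)² = 1.765e-07 m²
R_1 = (1.70×10^-8)(0.142)/(1.765e-07) = 0.01368 Ω
Seg 2: A = πr² = π(7.7200e-05 m)² = 1.872e-08 m²
R_2 = (5.13×10^-7)(0.119)/(1.872e-08) = 3.26 Ω
Seg 3: A = π(d/2)² = π(1.1250e-04 m)² = 3.976e-08 m²
R_3 = (6.59×10^-8)(1.06)/(3.976e-08) = 1.757 Ω
R_total = R_1 + R_2 + R_3 = 5.03 Ω

5.03 Ω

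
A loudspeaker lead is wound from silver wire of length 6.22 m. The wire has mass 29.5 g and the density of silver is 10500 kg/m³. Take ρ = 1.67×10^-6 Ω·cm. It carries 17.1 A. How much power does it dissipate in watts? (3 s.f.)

67.2 W

ρ = 1.67×10^-6 Ω·cm = 1.67×10^-8 Ω·m
A = m/(density·L) = 0.0295/(10500×6.22) = 4.5169e-07 m²
R = ρL/A = (1.67×10^-8)(6.22)/(4.5169e-07) = 0.23 Ω
P = I²R = (17.1)² × 0.23 = 67.2 W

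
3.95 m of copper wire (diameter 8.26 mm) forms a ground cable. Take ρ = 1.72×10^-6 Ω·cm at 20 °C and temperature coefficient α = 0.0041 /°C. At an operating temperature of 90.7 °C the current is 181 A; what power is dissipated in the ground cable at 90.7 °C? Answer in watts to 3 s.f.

53.6 W

ρ = 1.72×10^-6 Ω·cm = 1.72×10^-8 Ω·m
A = π(d/2)² = π(4.1300e-03 m)² = 5.359e-05 m²
R₍20₎ = ρL/A = (1.72×10^-8)(3.95)/(5.359e-05) = 0.001268 Ω
R₍90.7₎ = R₍20₎(1 + αΔT) = 0.001268 × (1 + 0.0041×70.7) = 0.001635 Ω
P = I²R = (181)² × 0.001635 = 53.6 W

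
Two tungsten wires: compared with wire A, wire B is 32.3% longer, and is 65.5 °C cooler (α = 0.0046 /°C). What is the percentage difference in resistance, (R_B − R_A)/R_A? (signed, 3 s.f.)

-7.56%

R ∝ ρL/d² with ρ ∝ (1+αΔT), so R_B/R_A = (1 + 32.3/100) × (1 − 0.0046×65.5)
= 1.323 × 0.6987 = 0.9244
(R_B − R_A)/R_A = 0.9244 − 1 = -7.56%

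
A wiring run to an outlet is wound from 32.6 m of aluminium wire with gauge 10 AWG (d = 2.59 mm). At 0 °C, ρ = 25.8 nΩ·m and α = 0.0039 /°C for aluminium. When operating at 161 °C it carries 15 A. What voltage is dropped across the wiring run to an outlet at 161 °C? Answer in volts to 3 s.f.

3.90 V

ρ = 25.8 nΩ·m = 2.58×10^-8 Ω·m
A = π(2.59/2 mm)² = π(1.2950e-03 m)² = 5.269e-06 m²
R₍0₎ = ρL/A = (2.58×10^-8)(32.6)/(5.269e-06) = 0.1596 Ω
R₍161₎ = R₍0₎(1 + αΔT) = 0.1596 × (1 + 0.0039×161) = 0.2599 Ω
V = IR = 15 × 0.2599 = 3.90 V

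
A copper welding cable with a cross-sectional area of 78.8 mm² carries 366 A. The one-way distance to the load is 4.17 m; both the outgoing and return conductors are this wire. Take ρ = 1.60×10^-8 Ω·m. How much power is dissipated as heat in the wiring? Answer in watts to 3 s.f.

A = 78.8 mm² = 7.880e-05 m²
Total conductor length (both ways) L = 2 × 4.17 = 8.34 m
R = ρL/A = (1.60×10^-8)(8.34)/(7.880e-05) = 0.001693 Ω
P = I²R = (366)² × 0.001693 = 227 W

227 W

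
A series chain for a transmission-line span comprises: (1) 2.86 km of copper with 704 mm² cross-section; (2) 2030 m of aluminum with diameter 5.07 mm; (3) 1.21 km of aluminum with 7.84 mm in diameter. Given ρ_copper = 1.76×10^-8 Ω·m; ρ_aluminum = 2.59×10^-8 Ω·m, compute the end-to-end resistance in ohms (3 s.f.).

3.32 Ω

Seg 1: A = 704 mm² = 7.040e-04 m²
R_1 = (1.76×10^-8)(2860)/(7.040e-04) = 0.0715 Ω
Seg 2: A = π(d/2)² = π(2.5350e-03 m)² = 2.019e-05 m²
R_2 = (2.59×10^-8)(2030)/(2.019e-05) = 2.604 Ω
Seg 3: A = π(d/2)² = π(3.9200e-03 m)² = 4.827e-05 m²
R_3 = (2.59×10^-8)(1210)/(4.827e-05) = 0.6492 Ω
R_total = R_1 + R_2 + R_3 = 3.32 Ω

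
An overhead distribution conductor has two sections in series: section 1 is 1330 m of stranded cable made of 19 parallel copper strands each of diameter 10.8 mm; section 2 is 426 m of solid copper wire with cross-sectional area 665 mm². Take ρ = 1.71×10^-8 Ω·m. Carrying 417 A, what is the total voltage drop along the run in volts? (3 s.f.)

10.0 V

Section 1: A_strand = π(5.4000e-03)² = 9.161e-05 m²; R₁ = ρL/(N·A_s) = (1.71×10^-8)(1330)/(19×9.161e-05) = 0.01307 Ω
Section 2: A = 665 mm² = 6.650e-04 m²
R₂ = (1.71×10^-8)(426)/(6.650e-04) = 0.01095 Ω
R = R₁ + R₂ = 0.02402 Ω
V = IR = 417 × 0.02402 = 10.0 V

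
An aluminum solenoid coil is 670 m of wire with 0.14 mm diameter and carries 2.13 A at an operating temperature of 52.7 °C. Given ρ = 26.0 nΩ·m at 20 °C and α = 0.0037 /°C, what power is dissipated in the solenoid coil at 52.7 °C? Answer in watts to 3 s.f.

5760 W

ρ = 26.0 nΩ·m = 2.60×10^-8 Ω·m
A = π(d/2)² = π(7.0000e-05 m)² = 1.539e-08 m²
R₍20₎ = ρL/A = (2.60×10^-8)(670)/(1.539e-08) = 1132 Ω
R₍52.7₎ = R₍20₎(1 + αΔT) = 1132 × (1 + 0.0037×32.7) = 1269 Ω
P = I²R = (2.13)² × 1269 = 5760 W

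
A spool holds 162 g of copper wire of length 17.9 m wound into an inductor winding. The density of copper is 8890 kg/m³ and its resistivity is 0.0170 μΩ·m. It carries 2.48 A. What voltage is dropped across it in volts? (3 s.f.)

ρ = 0.0170 μΩ·m = 1.70×10^-8 Ω·m
A = m/(density·L) = 0.162/(8890×17.9) = 1.0180e-06 m²
R = ρL/A = (1.70×10^-8)(17.9)/(1.0180e-06) = 0.2989 Ω
V = IR = 2.48 × 0.2989 = 0.741 V

0.741 V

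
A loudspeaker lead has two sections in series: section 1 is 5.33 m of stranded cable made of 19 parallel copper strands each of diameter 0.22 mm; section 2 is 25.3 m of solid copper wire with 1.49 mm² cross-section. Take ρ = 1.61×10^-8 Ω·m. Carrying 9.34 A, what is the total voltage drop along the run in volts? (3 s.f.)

Section 1: A_strand = π(1.1000e-04)² = 3.801e-08 m²; R₁ = ρL/(N·A_s) = (1.61×10^-8)(5.33)/(19×3.801e-08) = 0.1188 Ω
Section 2: A = 1.49 mm² = 1.490e-06 m²
R₂ = (1.61×10^-8)(25.3)/(1.490e-06) = 0.2734 Ω
R = R₁ + R₂ = 0.3922 Ω
V = IR = 9.34 × 0.3922 = 3.66 V

3.66 V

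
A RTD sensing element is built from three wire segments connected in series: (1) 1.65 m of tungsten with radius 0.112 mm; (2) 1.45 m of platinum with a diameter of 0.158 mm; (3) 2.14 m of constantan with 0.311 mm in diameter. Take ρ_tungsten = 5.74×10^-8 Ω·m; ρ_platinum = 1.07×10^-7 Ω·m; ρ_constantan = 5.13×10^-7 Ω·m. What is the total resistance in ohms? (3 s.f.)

Seg 1: A = πr² = π(1.1200e-04 m)² = 3.941e-08 m²
R_1 = (5.74×10^-8)(1.65)/(3.941e-08) = 2.403 Ω
Seg 2: A = π(d/2)² = π(7.9000e-05 m)² = 1.961e-08 m²
R_2 = (1.07×10^-7)(1.45)/(1.961e-08) = 7.913 Ω
Seg 3: A = π(d/2)² = π(1.5550e-04 m)² = 7.596e-08 m²
R_3 = (5.13×10^-7)(2.14)/(7.596e-08) = 14.45 Ω
R_total = R_1 + R_2 + R_3 = 24.8 Ω

24.8 Ω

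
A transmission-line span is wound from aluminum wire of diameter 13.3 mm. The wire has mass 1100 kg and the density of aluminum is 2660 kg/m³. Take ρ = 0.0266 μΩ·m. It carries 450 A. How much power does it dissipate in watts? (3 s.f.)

ρ = 0.0266 μΩ·m = 2.66×10^-8 Ω·m
A = π(d/2)² = π(6.6500e-03 m)² = 1.3893e-04 m²
L = m/(density·A) = 1100/(2660×1.3893e-04) = 2977 m
R = ρL/A = (2.66×10^-8)(2977)/(1.3893e-04) = 0.5699 Ω
P = I²R = (450)² × 0.5699 = 1.15×10^5 W

1.15×10^5 W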